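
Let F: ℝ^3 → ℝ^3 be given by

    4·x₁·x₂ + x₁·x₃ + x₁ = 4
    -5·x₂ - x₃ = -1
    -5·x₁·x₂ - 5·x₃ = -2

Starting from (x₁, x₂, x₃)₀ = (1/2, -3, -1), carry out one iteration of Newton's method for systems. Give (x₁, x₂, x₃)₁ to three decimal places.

At (1/2, -3, -1): F = (-10.000, 17.000, 14.500).
Jacobian J = [[4·x₂ + x₃ + 1, 4·x₁, x₁], [0, -5, -1], [-5·x₂, -5·x₁, -5]].
At the point, J = [[-12.000, 2.000, 0.500], [0.000, -5.000, -1.000], [15.000, -2.500, -5.000]] (det J = -262.500).
Solving J·Δ = −F gives Δ = (-0.263, 3.309, 0.457).
Then the next iterate is (x₁, x₂, x₃)₁ = (0.237, 0.309, -0.543).

(0.237, 0.309, -0.543)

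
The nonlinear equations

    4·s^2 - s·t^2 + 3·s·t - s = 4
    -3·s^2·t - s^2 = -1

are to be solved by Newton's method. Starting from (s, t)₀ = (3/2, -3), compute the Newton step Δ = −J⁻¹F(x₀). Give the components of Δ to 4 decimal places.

At (3/2, -3): F = (-23.5000, 19.0000).
Jacobian J = [[8·s - t^2 + 3·t - 1, -2·s·t + 3·s], [-6·s·t - 2·s, -3·s^2]].
At the point, J = [[-7.0000, 13.5000], [24.0000, -6.7500]] (det J = -276.7500).
Solving J·Δ = −F gives Δ = (-0.3537, 1.5574).

(-0.3537, 1.5574)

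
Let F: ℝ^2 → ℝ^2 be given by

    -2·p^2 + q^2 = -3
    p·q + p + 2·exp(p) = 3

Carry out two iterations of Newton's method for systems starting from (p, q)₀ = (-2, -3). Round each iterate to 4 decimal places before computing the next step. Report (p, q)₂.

(-2.0558, -2.3345)

At (-2, -3): F = (4.0000, 1.270671).
Jacobian J = [[-4·p, 2·q], [q + 2·exp(p) + 1, p]].
At the point, J = [[8.0000, -6.0000], [-1.729329, -2.0000]] (det J = -26.375977).
Solving J·Δ = −F gives Δ = (-0.0143, 0.6477).
Then the next iterate is (p, q)₁ = (-2.0143, -2.3523).
Round to (-2.0143, -2.3523) and repeat: F = (0.418506, -0.009235), J = [[8.0572, -4.7046], [-1.085472, -2.0143]].
Δ = (-0.0415, 0.0178), so (p, q)₂ = (-2.0558, -2.3345).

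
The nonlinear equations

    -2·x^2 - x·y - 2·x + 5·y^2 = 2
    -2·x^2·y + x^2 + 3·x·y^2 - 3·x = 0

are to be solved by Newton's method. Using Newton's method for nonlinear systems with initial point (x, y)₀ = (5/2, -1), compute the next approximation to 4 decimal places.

At (5/2, -1): F = (-12.0000, 18.7500).
Jacobian J = [[-4·x - y - 2, -x + 10·y], [-4·x·y + 2·x + 3·y^2 - 3, -2·x^2 + 6·x·y]].
At the point, J = [[-11.0000, -12.5000], [15.0000, -27.5000]] (det J = 490.0000).
Solving J·Δ = −F gives Δ = (-1.1518, 0.0536).
Then the next iterate is (x, y)₁ = (1.3482, -0.9464).

(1.3482, -0.9464)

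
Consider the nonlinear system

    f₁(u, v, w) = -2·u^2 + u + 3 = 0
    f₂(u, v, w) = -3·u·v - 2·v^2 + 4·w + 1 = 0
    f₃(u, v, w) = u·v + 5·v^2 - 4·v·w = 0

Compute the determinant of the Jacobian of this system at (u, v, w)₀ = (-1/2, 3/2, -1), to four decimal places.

-141.0000

J = [[-4·u + 1, 0, 0], [-3·v, -3·u - 4·v, 4], [v, u + 10·v - 4·w, -4·v]].
At the point, J = [[3.0000, 0.0000, 0.0000], [-4.5000, -4.5000, 4.0000], [1.5000, 18.5000, -6.0000]].
det J = -141.0000.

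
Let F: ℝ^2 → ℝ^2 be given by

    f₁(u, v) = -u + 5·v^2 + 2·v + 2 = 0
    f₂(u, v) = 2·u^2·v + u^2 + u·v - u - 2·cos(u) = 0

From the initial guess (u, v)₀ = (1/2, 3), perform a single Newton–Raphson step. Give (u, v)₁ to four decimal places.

At (1/2, 3): F = (52.5000, 0.994835).
Jacobian J = [[-1, 10·v + 2], [4·u·v + 2·u + v + 2·sin(u) - 1, 2·u^2 + u]].
At the point, J = [[-1.0000, 32.0000], [9.958851, 1.0000]] (det J = -319.683234).
Solving J·Δ = −F gives Δ = (0.0646, -1.6386).
Then the next iterate is (u, v)₁ = (0.5646, 1.3614).

(0.5646, 1.3614)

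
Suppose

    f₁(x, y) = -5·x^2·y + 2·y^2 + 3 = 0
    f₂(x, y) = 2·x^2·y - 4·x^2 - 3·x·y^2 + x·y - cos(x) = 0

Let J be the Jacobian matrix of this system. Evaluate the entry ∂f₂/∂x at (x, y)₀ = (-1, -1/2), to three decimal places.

∂f₂/∂x = 4·x·y - 8·x - 3·y^2 + y + sin(x).
At (-1, -1/2) this is 7.909.

7.909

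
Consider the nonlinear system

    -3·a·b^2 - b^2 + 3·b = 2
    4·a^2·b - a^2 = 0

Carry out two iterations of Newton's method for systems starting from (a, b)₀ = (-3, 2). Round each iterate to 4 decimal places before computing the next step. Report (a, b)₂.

(-1.5408, 0.8113)

At (-3, 2): F = (36.0000, 63.0000).
Jacobian J = [[-3·b^2, -6·a·b - 2·b + 3], [8·a·b - 2·a, 4·a^2]].
At the point, J = [[-12.0000, 35.0000], [-42.0000, 36.0000]] (det J = 1038.0000).
Solving J·Δ = −F gives Δ = (0.8757, -0.7283).
Then the next iterate is (a, b)₁ = (-2.1243, 1.2717).
Round to (-2.1243, 1.2717) and repeat: F = (10.504266, 18.442300), J = [[-4.851663, 16.665434], [-17.363178, 18.050602]].
Δ = (0.5835, -0.4604), so (a, b)₂ = (-1.5408, 0.8113).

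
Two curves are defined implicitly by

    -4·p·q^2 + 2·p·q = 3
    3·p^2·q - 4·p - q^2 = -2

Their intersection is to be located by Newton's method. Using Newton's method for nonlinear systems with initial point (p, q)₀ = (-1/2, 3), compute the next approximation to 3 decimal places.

(-0.391, 2.206)

At (-1/2, 3): F = (12.000, -2.750).
Jacobian J = [[-4·q^2 + 2·q, -8·p·q + 2·p], [6·p·q - 4, 3·p^2 - 2·q]].
At the point, J = [[-30.000, 11.000], [-13.000, -5.250]] (det J = 300.500).
Solving J·Δ = −F gives Δ = (0.109, -0.794).
Then the next iterate is (p, q)₁ = (-0.391, 2.206).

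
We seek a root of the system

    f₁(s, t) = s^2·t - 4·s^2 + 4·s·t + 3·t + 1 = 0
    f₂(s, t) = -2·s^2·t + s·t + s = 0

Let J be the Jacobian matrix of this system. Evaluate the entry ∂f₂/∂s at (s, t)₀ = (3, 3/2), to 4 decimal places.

-15.5000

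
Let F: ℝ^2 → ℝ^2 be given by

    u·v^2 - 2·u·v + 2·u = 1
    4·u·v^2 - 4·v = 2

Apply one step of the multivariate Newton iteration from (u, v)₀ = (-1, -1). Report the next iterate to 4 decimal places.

At (-1, -1): F = (-6.0000, -2.0000).
Jacobian J = [[v^2 - 2·v + 2, 2·u·v - 2·u], [4·v^2, 8·u·v - 4]].
At the point, J = [[5.0000, 4.0000], [4.0000, 4.0000]] (det J = 4.0000).
Solving J·Δ = −F gives Δ = (4.0000, -3.5000).
Then the next iterate is (u, v)₁ = (3.0000, -4.5000).

(3.0000, -4.5000)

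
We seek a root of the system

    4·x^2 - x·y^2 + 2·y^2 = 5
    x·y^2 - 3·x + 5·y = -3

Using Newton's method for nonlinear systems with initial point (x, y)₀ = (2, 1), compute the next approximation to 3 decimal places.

(1.267, 0.393)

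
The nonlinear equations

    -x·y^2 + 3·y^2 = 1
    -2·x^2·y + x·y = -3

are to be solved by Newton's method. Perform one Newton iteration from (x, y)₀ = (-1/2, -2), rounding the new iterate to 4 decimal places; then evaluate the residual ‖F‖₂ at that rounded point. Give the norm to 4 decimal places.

At (-1/2, -2): F = (13.0000, 5.0000).
Jacobian J = [[-y^2, -2·x·y + 6·y], [-4·x·y + y, -2·x^2 + x]].
At the point, J = [[-4.0000, -14.0000], [-6.0000, -1.0000]] (det J = -80.0000).
Solving J·Δ = −F gives Δ = (0.7125, 0.7250).
Then the next iterate is (x, y)₁ = (0.2125, -1.2750).
Re-evaluating at (0.2125, -1.2750): F = (3.531430, 2.844211), so ‖F‖₂ = 4.5344.

4.5344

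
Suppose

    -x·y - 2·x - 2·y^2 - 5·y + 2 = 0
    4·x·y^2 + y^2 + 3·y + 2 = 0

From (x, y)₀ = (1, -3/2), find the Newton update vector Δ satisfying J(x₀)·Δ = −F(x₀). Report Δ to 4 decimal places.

At (1, -3/2): F = (4.5000, 8.7500).
Jacobian J = [[-y - 2, -x - 4·y - 5], [4·y^2, 8·x·y + 2·y + 3]].
At the point, J = [[-0.5000, 0.0000], [9.0000, -12.0000]] (det J = 6.0000).
Solving J·Δ = −F gives Δ = (9.0000, 7.4792).

(9.0000, 7.4792)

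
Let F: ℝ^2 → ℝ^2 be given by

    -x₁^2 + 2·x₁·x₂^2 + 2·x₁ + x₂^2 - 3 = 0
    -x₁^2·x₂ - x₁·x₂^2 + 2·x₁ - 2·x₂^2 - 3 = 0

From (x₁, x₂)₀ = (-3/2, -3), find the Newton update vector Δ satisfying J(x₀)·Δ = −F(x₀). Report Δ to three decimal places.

(-0.121, 2.419)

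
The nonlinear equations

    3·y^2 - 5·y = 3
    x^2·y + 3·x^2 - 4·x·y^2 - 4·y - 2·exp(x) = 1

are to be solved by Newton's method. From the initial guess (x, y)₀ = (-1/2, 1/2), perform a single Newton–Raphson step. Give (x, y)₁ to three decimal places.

At (-1/2, 1/2): F = (-4.750, -2.83806).
Jacobian J = [[0, 6·y - 5], [2·x·y + 6·x - 4·y^2 - 2·exp(x), x^2 - 8·x·y - 4]].
At the point, J = [[0.000, -2.000], [-5.71306, -1.750]] (det J = -11.42612).
Solving J·Δ = −F gives Δ = (0.231, -2.375).
Then the next iterate is (x, y)₁ = (-0.269, -1.875).

(-0.269, -1.875)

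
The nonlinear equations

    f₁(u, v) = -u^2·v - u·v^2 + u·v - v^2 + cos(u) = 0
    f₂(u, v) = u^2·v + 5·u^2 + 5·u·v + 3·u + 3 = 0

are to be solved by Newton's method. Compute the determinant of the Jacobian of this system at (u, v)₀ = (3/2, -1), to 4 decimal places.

-42.4756

J = [[-2·u·v - v^2 + v - sin(u), -u^2 - 2·u·v + u - 2·v], [2·u·v + 10·u + 5·v + 3, u^2 + 5·u]].
At the point, J = [[0.002505, 4.2500], [10.0000, 9.7500]].
det J = -42.4756.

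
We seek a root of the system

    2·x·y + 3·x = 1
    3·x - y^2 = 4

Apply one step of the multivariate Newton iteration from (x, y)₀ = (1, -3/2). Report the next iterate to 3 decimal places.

(1.583, -1.000)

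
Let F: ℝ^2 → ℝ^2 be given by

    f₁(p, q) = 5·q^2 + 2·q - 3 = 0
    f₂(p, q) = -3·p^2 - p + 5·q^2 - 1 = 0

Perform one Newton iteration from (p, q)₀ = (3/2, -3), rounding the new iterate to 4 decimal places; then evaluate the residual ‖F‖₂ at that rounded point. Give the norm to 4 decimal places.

At (3/2, -3): F = (36.0000, 35.7500).
Jacobian J = [[0, 10·q + 2], [-6·p - 1, 10·q]].
At the point, J = [[0.0000, -28.0000], [-10.0000, -30.0000]] (det J = -280.0000).
Solving J·Δ = −F gives Δ = (-0.2821, 1.2857).
Then the next iterate is (p, q)₁ = (1.2179, -1.7143).
Re-evaluating at (1.2179, -1.7143): F = (8.265522, 8.026381), so ‖F‖₂ = 11.5214.

11.5214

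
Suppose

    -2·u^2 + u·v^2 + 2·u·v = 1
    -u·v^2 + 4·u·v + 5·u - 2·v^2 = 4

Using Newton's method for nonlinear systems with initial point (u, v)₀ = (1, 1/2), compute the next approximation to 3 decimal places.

At (1, 1/2): F = (-1.750, 2.250).
Jacobian J = [[-4·u + v^2 + 2·v, 2·u·v + 2·u], [-v^2 + 4·v + 5, -2·u·v + 4·u - 4·v]].
At the point, J = [[-2.750, 3.000], [6.750, 1.000]] (det J = -23.000).
Solving J·Δ = −F gives Δ = (-0.370, 0.245).
Then the next iterate is (u, v)₁ = (0.630, 0.745).

(0.630, 0.745)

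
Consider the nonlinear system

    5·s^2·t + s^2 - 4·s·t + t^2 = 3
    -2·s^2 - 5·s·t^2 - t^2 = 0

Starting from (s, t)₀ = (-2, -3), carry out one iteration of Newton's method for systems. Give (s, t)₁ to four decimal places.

(-1.1638, -2.2211)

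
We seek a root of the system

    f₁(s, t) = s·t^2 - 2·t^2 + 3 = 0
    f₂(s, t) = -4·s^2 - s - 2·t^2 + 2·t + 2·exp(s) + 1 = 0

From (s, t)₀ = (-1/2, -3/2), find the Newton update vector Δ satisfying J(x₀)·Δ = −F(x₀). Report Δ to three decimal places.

(1.647, -0.144)

At (-1/2, -3/2): F = (-2.625, -5.78694).
Jacobian J = [[t^2, 2·s·t - 4·t], [-8·s + 2·exp(s) - 1, -4·t + 2]].
At the point, J = [[2.250, 7.500], [4.21306, 8.000]] (det J = -13.59796).
Solving J·Δ = −F gives Δ = (1.647, -0.144).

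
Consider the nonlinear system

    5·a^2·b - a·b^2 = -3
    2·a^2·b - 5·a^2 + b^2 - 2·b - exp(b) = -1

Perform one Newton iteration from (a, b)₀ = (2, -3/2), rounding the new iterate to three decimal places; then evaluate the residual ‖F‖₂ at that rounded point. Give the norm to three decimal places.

10.257

At (2, -3/2): F = (-31.500, -25.97313).
Jacobian J = [[10·a·b - b^2, 5·a^2 - 2·a·b], [4·a·b - 10·a, 2·a^2 + 2·b - exp(b) - 2]].
At the point, J = [[-32.250, 26.000], [-32.000, 2.77687]] (det J = 742.44595).
Solving J·Δ = −F gives Δ = (-0.792, 0.229).
Then the next iterate is (a, b)₁ = (1.208, -1.271).
Re-evaluating at (1.208, -1.271): F = (-8.22508, -6.12888), so ‖F‖₂ = 10.257.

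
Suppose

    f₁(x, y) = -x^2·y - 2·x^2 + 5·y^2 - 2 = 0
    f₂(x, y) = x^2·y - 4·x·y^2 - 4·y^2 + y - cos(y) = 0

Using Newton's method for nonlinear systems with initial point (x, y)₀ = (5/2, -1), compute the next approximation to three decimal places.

(1.036, -0.750)

At (5/2, -1): F = (-3.250, -21.79030).
Jacobian J = [[-2·x·y - 4·x, -x^2 + 10·y], [2·x·y - 4·y^2, x^2 - 8·x·y - 8·y + sin(y) + 1]].
At the point, J = [[-5.000, -16.250], [-9.000, 34.40853]] (det J = -318.29265).
Solving J·Δ = −F gives Δ = (-1.464, 0.250).
Then the next iterate is (x, y)₁ = (1.036, -0.750).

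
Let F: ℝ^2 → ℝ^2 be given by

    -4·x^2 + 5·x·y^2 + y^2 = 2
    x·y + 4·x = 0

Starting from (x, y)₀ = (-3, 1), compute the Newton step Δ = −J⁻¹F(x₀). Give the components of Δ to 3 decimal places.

(4.981, 3.302)

At (-3, 1): F = (-52.000, -15.000).
Jacobian J = [[-8·x + 5·y^2, 10·x·y + 2·y], [y + 4, x]].
At the point, J = [[29.000, -28.000], [5.000, -3.000]] (det J = 53.000).
Solving J·Δ = −F gives Δ = (4.981, 3.302).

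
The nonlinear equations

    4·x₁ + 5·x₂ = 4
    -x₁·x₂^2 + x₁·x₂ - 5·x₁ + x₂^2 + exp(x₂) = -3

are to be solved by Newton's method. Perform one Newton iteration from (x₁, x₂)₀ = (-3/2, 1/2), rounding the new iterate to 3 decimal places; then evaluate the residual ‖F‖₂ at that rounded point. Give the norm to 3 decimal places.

0.119

At (-3/2, 1/2): F = (-7.500, 12.02372).
Jacobian J = [[4, 5], [-x₂^2 + x₂ - 5, -2·x₁·x₂ + x₁ + 2·x₂ + exp(x₂)]].
At the point, J = [[4.000, 5.000], [-4.750, 2.64872]] (det J = 34.34489).
Solving J·Δ = −F gives Δ = (2.329, -0.363).
Then the next iterate is (x₁, x₂)₁ = (0.829, 0.137).
Re-evaluating at (0.829, 0.137): F = (0.001, 0.11861), so ‖F‖₂ = 0.119.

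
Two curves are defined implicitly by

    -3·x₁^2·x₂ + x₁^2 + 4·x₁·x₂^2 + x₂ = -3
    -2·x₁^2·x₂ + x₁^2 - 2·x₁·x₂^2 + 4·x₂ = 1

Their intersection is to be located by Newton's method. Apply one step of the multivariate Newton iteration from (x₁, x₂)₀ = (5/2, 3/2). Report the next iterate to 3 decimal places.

(2.211, 0.881)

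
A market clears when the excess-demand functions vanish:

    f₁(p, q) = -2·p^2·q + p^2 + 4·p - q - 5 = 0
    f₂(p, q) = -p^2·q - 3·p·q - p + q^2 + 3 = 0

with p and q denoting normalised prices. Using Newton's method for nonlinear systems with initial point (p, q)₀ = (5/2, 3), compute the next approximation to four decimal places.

At (5/2, 3): F = (-29.2500, -31.7500).
Jacobian J = [[-4·p·q + 2·p + 4, -2·p^2 - 1], [-2·p·q - 3·q - 1, -p^2 - 3·p + 2·q]].
At the point, J = [[-21.0000, -13.5000], [-25.0000, -7.7500]] (det J = -174.7500).
Solving J·Δ = −F gives Δ = (-1.1556, -0.3691).
Then the next iterate is (p, q)₁ = (1.3444, 2.6309).

(1.3444, 2.6309)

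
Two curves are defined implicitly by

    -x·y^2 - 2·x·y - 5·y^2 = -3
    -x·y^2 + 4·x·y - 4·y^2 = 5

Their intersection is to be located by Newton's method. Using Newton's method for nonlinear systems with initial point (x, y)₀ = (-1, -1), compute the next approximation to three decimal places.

At (-1, -1): F = (-3.000, -4.000).
Jacobian J = [[-y^2 - 2·y, -2·x·y - 2·x - 10·y], [-y^2 + 4·y, -2·x·y + 4·x - 8·y]].
At the point, J = [[1.000, 10.000], [-5.000, 2.000]] (det J = 52.000).
Solving J·Δ = −F gives Δ = (-0.654, 0.365).
Then the next iterate is (x, y)₁ = (-1.654, -0.635).

(-1.654, -0.635)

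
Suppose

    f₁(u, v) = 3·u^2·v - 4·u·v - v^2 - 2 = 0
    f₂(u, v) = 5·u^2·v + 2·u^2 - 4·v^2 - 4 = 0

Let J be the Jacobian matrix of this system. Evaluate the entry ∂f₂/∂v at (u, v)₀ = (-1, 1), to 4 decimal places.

-3.0000

∂f₂/∂v = 5·u^2 - 8·v.
At (-1, 1) this is -3.0000.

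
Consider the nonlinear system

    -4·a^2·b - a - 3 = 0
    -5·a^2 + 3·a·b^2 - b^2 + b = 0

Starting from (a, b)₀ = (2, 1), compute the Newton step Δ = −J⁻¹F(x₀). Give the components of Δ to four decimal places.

At (2, 1): F = (-21.0000, -14.0000).
Jacobian J = [[-8·a·b - 1, -4·a^2], [-10·a + 3·b^2, 6·a·b - 2·b + 1]].
At the point, J = [[-17.0000, -16.0000], [-17.0000, 11.0000]] (det J = -459.0000).
Solving J·Δ = −F gives Δ = (-0.9913, -0.2593).

(-0.9913, -0.2593)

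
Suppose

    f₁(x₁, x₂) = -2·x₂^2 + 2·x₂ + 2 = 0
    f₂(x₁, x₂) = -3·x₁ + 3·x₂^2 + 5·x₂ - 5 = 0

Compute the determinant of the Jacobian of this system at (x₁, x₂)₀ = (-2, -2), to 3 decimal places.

J = [[0, -4·x₂ + 2], [-3, 6·x₂ + 5]].
At the point, J = [[0.000, 10.000], [-3.000, -7.000]].
det J = 30.000.

30.000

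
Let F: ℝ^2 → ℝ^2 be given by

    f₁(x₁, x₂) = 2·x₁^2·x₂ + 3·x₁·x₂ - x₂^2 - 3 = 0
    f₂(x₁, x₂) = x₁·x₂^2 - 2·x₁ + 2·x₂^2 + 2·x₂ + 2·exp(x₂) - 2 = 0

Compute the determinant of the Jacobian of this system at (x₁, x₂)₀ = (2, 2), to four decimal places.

J = [[4·x₁·x₂ + 3·x₂, 2·x₁^2 + 3·x₁ - 2·x₂], [x₂^2 - 2, 2·x₁·x₂ + 4·x₂ + 2·exp(x₂) + 2]].
At the point, J = [[22.0000, 10.0000], [2.0000, 32.778112]].
det J = 701.1185.

701.1185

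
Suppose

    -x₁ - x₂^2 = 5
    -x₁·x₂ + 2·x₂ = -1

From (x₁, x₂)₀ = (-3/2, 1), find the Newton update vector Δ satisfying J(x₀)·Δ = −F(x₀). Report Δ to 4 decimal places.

At (-3/2, 1): F = (-4.5000, 4.5000).
Jacobian J = [[-1, -2·x₂], [-x₂, -x₁ + 2]].
At the point, J = [[-1.0000, -2.0000], [-1.0000, 3.5000]] (det J = -5.5000).
Solving J·Δ = −F gives Δ = (-1.2273, -1.6364).

(-1.2273, -1.6364)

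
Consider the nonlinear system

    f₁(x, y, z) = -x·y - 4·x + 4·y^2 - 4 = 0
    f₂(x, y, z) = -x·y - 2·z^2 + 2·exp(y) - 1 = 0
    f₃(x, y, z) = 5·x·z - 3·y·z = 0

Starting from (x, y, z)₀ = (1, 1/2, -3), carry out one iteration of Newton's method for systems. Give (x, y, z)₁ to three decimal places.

(7.379, 12.569, -3.695)

At (1, 1/2, -3): F = (-7.500, -16.20256, -10.500).
Jacobian J = [[-y - 4, -x + 8·y, 0], [-y, -x + 2·exp(y), -4·z], [5·z, -3·z, 5·x - 3·y]].
At the point, J = [[-4.500, 3.000, 0.000], [-0.500, 2.29744, 12.000], [-15.000, 9.000, 3.500]] (det J = -84.93472).
Solving J·Δ = −F gives Δ = (6.379, 12.069, -0.695).
Then the next iterate is (x, y, z)₁ = (7.379, 12.569, -3.695).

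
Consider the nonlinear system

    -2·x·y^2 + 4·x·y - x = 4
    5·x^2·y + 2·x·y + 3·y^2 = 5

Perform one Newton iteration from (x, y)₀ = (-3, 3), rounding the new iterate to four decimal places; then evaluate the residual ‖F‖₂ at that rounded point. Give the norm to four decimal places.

At (-3, 3): F = (17.0000, 139.0000).
Jacobian J = [[-2·y^2 + 4·y - 1, -4·x·y + 4·x], [10·x·y + 2·y, 5·x^2 + 2·x + 6·y]].
At the point, J = [[-7.0000, 24.0000], [-84.0000, 57.0000]] (det J = 1617.0000).
Solving J·Δ = −F gives Δ = (1.4638, -0.2814).
Then the next iterate is (x, y)₁ = (-1.5362, 2.7186).
Re-evaluating at (-1.5362, 2.7186): F = (3.538398, 40.897994), so ‖F‖₂ = 41.0508.

41.0508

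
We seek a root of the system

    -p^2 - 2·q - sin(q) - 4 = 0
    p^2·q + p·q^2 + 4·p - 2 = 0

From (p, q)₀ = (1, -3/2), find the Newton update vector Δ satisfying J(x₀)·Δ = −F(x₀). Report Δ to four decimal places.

At (1, -3/2): F = (-1.002505, 2.7500).
Jacobian J = [[-2·p, -cos(q) - 2], [2·p·q + q^2 + 4, p^2 + 2·p·q]].
At the point, J = [[-2.0000, -2.070737], [3.2500, -2.0000]] (det J = 10.729896).
Solving J·Δ = −F gives Δ = (-0.7176, 0.2089).

(-0.7176, 0.2089)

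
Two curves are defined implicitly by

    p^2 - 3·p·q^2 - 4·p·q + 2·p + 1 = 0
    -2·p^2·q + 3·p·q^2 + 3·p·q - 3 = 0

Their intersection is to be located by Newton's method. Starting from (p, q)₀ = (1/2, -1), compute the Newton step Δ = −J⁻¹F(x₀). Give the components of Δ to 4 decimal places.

At (1/2, -1): F = (2.7500, -2.5000).
Jacobian J = [[2·p - 3·q^2 - 4·q + 2, -6·p·q - 4·p], [-4·p·q + 3·q^2 + 3·q, -2·p^2 + 6·p·q + 3·p]].
At the point, J = [[4.0000, 1.0000], [2.0000, -2.0000]] (det J = -10.0000).
Solving J·Δ = −F gives Δ = (-0.3000, -1.5500).

(-0.3000, -1.5500)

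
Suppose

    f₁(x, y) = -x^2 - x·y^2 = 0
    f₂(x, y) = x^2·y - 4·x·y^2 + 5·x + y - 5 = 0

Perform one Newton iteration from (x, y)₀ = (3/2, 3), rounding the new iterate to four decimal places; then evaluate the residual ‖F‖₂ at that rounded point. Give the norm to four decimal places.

13.5180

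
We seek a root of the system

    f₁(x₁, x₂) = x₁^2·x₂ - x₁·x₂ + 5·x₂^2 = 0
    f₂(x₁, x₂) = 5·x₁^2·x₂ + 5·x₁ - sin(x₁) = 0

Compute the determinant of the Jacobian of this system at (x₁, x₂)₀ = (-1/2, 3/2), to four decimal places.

49.4469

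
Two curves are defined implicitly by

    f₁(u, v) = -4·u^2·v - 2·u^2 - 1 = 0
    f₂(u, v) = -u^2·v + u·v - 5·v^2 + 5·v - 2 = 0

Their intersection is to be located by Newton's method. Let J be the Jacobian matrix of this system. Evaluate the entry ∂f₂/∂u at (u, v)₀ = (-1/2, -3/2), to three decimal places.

-3.000

∂f₂/∂u = -2·u·v + v.
At (-1/2, -3/2) this is -3.000.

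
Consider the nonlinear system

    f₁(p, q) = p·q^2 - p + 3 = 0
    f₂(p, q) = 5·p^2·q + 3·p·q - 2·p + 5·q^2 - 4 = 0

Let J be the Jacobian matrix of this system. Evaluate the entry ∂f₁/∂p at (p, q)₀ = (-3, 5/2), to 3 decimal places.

5.250

∂f₁/∂p = q^2 - 1.
At (-3, 5/2) this is 5.250.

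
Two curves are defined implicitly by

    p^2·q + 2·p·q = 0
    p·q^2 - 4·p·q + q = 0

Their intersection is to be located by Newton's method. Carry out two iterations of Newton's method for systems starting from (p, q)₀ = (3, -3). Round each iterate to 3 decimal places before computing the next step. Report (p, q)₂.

At (3, -3): F = (-45.000, 60.000).
Jacobian J = [[2·p·q + 2·q, p^2 + 2·p], [q^2 - 4·q, 2·p·q - 4·p + 1]].
At the point, J = [[-24.000, 15.000], [21.000, -29.000]] (det J = 381.000).
Solving J·Δ = −F gives Δ = (-1.063, 1.299).
Then the next iterate is (p, q)₁ = (1.937, -1.701).
Round to (1.937, -1.701) and repeat: F = (-12.97177, 17.08287), J = [[-9.99167, 7.62597], [9.69740, -13.33767]].
Δ = (-0.721, 0.757), so (p, q)₂ = (1.216, -0.944).

(1.216, -0.944)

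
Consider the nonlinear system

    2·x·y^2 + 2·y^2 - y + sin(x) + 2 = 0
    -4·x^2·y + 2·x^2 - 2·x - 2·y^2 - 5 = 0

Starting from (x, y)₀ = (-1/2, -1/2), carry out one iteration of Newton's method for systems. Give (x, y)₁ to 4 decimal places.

At (-1/2, -1/2): F = (2.270574, -3.5000).
Jacobian J = [[2·y^2 + cos(x), 4·x·y + 4·y - 1], [-8·x·y + 4·x - 2, -4·x^2 - 4·y]].
At the point, J = [[1.377583, -2.0000], [-6.0000, 1.0000]] (det J = -10.622417).
Solving J·Δ = −F gives Δ = (-0.4452, 0.8286).
Then the next iterate is (x, y)₁ = (-0.9452, 0.3286).

(-0.9452, 0.3286)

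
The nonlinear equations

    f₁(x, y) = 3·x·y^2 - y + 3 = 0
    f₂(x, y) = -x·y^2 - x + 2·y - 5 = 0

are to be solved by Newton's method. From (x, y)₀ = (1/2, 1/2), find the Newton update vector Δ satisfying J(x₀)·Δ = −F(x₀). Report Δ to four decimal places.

At (1/2, 1/2): F = (2.8750, -4.6250).
Jacobian J = [[3·y^2, 6·x·y - 1], [-y^2 - 1, -2·x·y + 2]].
At the point, J = [[0.7500, 0.5000], [-1.2500, 1.5000]] (det J = 1.7500).
Solving J·Δ = −F gives Δ = (-3.7857, -0.0714).

(-3.7857, -0.0714)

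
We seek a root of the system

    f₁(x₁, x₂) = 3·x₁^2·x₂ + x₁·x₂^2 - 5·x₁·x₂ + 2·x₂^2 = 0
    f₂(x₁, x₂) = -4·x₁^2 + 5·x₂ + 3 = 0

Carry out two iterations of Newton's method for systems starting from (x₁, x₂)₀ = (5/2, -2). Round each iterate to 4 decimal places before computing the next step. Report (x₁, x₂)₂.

(0.9772, 0.0252)

At (5/2, -2): F = (5.5000, -32.0000).
Jacobian J = [[6·x₁·x₂ + x₂^2 - 5·x₂, 3·x₁^2 + 2·x₁·x₂ - 5·x₁ + 4·x₂], [-8·x₁, 5]].
At the point, J = [[-16.0000, -11.7500], [-20.0000, 5.0000]] (det J = -315.0000).
Solving J·Δ = −F gives Δ = (-1.1063, 1.9746).
Then the next iterate is (x₁, x₂)₁ = (1.3937, -0.0254).
Round to (1.3937, -0.0254) and repeat: F = (0.031179, -4.896599), J = [[-0.084755, -1.313701], [-11.1496, 5.0000]].
Δ = (-0.4165, 0.0506), so (x₁, x₂)₂ = (0.9772, 0.0252).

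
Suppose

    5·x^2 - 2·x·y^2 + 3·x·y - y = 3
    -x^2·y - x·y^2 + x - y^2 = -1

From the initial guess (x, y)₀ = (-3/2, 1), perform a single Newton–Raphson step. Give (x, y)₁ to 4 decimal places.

At (-3/2, 1): F = (5.7500, -2.2500).
Jacobian J = [[10·x - 2·y^2 + 3·y, -4·x·y + 3·x - 1], [-2·x·y - y^2 + 1, -x^2 - 2·x·y - 2·y]].
At the point, J = [[-14.0000, 0.5000], [3.0000, -1.2500]] (det J = 16.0000).
Solving J·Δ = −F gives Δ = (0.3789, -0.8906).
Then the next iterate is (x, y)₁ = (-1.1211, 0.1094).

(-1.1211, 0.1094)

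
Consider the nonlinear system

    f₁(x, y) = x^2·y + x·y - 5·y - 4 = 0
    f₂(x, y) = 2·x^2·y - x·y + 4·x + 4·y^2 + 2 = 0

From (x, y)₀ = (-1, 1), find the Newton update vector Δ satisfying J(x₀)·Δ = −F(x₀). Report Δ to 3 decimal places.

(-4.625, -0.875)

At (-1, 1): F = (-9.000, 5.000).
Jacobian J = [[2·x·y + y, x^2 + x - 5], [4·x·y - y + 4, 2·x^2 - x + 8·y]].
At the point, J = [[-1.000, -5.000], [-1.000, 11.000]] (det J = -16.000).
Solving J·Δ = −F gives Δ = (-4.625, -0.875).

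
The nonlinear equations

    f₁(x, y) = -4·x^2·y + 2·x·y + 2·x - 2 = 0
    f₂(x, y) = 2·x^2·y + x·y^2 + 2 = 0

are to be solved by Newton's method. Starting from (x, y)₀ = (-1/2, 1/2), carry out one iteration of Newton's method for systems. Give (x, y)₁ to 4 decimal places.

(2.3333, 5.5833)

At (-1/2, 1/2): F = (-4.0000, 2.1250).
Jacobian J = [[-8·x·y + 2·y + 2, -4·x^2 + 2·x], [4·x·y + y^2, 2·x^2 + 2·x·y]].
At the point, J = [[5.0000, -2.0000], [-0.7500, 0.0000]] (det J = -1.5000).
Solving J·Δ = −F gives Δ = (2.8333, 5.0833).
Then the next iterate is (x, y)₁ = (2.3333, 5.5833).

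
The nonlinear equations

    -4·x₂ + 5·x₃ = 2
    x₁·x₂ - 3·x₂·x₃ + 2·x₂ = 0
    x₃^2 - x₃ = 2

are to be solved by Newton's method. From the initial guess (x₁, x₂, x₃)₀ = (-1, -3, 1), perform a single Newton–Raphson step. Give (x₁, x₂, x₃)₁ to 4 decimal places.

At (-1, -3, 1): F = (15.0000, 6.0000, -2.0000).
Jacobian J = [[0, -4, 5], [x₂, x₁ - 3·x₃ + 2, -3·x₂], [0, 0, 2·x₃ - 1]].
At the point, J = [[0.0000, -4.0000, 5.0000], [-3.0000, -2.0000, 9.0000], [0.0000, 0.0000, 1.0000]] (det J = -12.0000).
Solving J·Δ = −F gives Δ = (3.8333, 6.2500, 2.0000).
Then the next iterate is (x₁, x₂, x₃)₁ = (2.8333, 3.2500, 3.0000).

(2.8333, 3.2500, 3.0000)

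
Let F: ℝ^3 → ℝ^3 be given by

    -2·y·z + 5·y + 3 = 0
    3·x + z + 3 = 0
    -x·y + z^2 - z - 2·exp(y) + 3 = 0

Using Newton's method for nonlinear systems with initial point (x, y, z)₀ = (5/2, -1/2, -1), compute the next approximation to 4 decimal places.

(-1.0698, -0.6013, 0.2094)

At (5/2, -1/2, -1): F = (-0.5000, 9.5000, 5.036939).
Jacobian J = [[0, -2·z + 5, -2·y], [3, 0, 1], [-y, -x - 2·exp(y), 2·z - 1]].
At the point, J = [[0.0000, 7.0000, 1.0000], [3.0000, 0.0000, 1.0000], [0.5000, -3.713061, -3.0000]] (det J = 55.360816).
Solving J·Δ = −F gives Δ = (-3.5698, -0.1013, 1.2094).
Then the next iterate is (x, y, z)₁ = (-1.0698, -0.6013, 0.2094).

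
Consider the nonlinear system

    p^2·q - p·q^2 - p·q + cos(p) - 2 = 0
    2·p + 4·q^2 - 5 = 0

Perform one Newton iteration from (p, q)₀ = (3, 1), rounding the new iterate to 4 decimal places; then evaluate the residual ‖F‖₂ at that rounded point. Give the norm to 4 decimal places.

1.9455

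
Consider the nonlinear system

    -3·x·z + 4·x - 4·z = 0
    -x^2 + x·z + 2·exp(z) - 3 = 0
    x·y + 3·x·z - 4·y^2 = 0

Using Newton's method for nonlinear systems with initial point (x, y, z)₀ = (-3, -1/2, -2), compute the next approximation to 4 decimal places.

(-1.1246, -0.9666, -1.3507)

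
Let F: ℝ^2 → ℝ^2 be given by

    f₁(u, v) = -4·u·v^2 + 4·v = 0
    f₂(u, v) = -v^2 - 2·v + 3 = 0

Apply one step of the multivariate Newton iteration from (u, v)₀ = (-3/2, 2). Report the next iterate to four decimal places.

(-0.9583, 1.1667)

At (-3/2, 2): F = (32.0000, -5.0000).
Jacobian J = [[-4·v^2, -8·u·v + 4], [0, -2·v - 2]].
At the point, J = [[-16.0000, 28.0000], [0.0000, -6.0000]] (det J = 96.0000).
Solving J·Δ = −F gives Δ = (0.5417, -0.8333).
Then the next iterate is (u, v)₁ = (-0.9583, 1.1667).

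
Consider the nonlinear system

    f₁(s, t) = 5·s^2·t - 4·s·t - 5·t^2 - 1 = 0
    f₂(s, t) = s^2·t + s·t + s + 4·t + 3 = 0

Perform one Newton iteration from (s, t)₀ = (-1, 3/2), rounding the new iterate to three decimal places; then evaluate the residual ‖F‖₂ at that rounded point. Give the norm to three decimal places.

3.059

At (-1, 3/2): F = (1.250, 8.000).
Jacobian J = [[10·s·t - 4·t, 5·s^2 - 4·s - 10·t], [2·s·t + t + 1, s^2 + s + 4]].
At the point, J = [[-21.000, -6.000], [-0.500, 4.000]] (det J = -87.000).
Solving J·Δ = −F gives Δ = (0.609, -1.924).
Then the next iterate is (s, t)₁ = (-0.391, -0.424).
Re-evaluating at (-0.391, -0.424): F = (-2.88612, 1.01396), so ‖F‖₂ = 3.059.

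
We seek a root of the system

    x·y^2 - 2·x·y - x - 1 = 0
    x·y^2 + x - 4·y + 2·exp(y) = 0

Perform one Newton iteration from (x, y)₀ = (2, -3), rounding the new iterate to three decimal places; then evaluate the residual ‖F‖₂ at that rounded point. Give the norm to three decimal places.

At (2, -3): F = (27.000, 32.09957).
Jacobian J = [[y^2 - 2·y - 1, 2·x·y - 2·x], [y^2 + 1, 2·x·y + 2·exp(y) - 4]].
At the point, J = [[14.000, -16.000], [10.000, -15.90043]] (det J = -62.60596).
Solving J·Δ = −F gives Δ = (1.346, 2.865).
Then the next iterate is (x, y)₁ = (3.346, -0.135).
Re-evaluating at (3.346, -0.135): F = (-3.38160, 5.69441), so ‖F‖₂ = 6.623.

6.623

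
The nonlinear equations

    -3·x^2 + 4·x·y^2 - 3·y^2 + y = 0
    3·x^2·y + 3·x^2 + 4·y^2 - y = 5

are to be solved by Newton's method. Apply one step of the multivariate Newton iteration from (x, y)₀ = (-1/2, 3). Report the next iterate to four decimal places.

At (-1/2, 3): F = (-42.7500, 31.0000).
Jacobian J = [[-6·x + 4·y^2, 8·x·y - 6·y + 1], [6·x·y + 6·x, 3·x^2 + 8·y - 1]].
At the point, J = [[39.0000, -29.0000], [-12.0000, 23.7500]] (det J = 578.2500).
Solving J·Δ = −F gives Δ = (0.2011, -1.2036).
Then the next iterate is (x, y)₁ = (-0.2989, 1.7964).

(-0.2989, 1.7964)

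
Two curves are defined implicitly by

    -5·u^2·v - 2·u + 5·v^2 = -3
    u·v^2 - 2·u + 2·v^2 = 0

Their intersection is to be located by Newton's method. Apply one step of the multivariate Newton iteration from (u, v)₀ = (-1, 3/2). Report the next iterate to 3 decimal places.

(-0.555, 0.046)

At (-1, 3/2): F = (8.750, 4.250).
Jacobian J = [[-10·u·v - 2, -5·u^2 + 10·v], [v^2 - 2, 2·u·v + 4·v]].
At the point, J = [[13.000, 10.000], [0.250, 3.000]] (det J = 36.500).
Solving J·Δ = −F gives Δ = (0.445, -1.454).
Then the next iterate is (u, v)₁ = (-0.555, 0.046).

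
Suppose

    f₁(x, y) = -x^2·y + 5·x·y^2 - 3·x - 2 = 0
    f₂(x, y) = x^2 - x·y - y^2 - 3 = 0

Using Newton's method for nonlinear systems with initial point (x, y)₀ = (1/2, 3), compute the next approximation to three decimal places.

(0.843, 0.856)

At (1/2, 3): F = (18.250, -13.250).
Jacobian J = [[-2·x·y + 5·y^2 - 3, -x^2 + 10·x·y], [2·x - y, -x - 2·y]].
At the point, J = [[39.000, 14.750], [-2.000, -6.500]] (det J = -224.000).
Solving J·Δ = −F gives Δ = (0.343, -2.144).
Then the next iterate is (x, y)₁ = (0.843, 0.856).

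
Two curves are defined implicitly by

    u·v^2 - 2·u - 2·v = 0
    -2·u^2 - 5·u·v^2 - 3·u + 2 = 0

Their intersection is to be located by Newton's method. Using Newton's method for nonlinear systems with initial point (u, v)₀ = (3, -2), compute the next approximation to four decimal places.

(1.4054, -1.5135)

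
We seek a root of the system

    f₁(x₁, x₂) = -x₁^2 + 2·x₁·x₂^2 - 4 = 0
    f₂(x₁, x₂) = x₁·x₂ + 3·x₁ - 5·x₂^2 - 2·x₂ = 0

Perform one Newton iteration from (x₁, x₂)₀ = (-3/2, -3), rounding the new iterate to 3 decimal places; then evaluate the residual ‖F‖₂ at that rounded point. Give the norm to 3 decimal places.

15.024

At (-3/2, -3): F = (-33.250, -39.000).
Jacobian J = [[-2·x₁ + 2·x₂^2, 4·x₁·x₂], [x₂ + 3, x₁ - 10·x₂ - 2]].
At the point, J = [[21.000, 18.000], [0.000, 26.500]] (det J = 556.500).
Solving J·Δ = −F gives Δ = (0.322, 1.472).
Then the next iterate is (x₁, x₂)₁ = (-1.178, -1.528).
Re-evaluating at (-1.178, -1.528): F = (-10.88844, -10.35194), so ‖F‖₂ = 15.024.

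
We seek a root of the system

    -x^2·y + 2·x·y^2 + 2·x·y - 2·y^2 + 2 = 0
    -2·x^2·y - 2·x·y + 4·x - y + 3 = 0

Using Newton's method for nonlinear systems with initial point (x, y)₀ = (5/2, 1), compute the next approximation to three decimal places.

(3.265, 0.372)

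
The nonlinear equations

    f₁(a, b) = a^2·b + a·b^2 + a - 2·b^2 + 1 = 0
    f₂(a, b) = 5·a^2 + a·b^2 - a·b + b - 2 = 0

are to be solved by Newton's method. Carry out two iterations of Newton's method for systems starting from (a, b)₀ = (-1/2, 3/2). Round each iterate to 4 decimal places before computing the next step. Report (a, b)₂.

(-0.5168, 0.5710)

At (-1/2, 3/2): F = (-4.7500, 0.3750).
Jacobian J = [[2·a·b + b^2 + 1, a^2 + 2·a·b - 4·b], [10·a + b^2 - b, 2·a·b - a + 1]].
At the point, J = [[1.7500, -7.2500], [-4.2500, 0.0000]] (det J = -30.8125).
Solving J·Δ = −F gives Δ = (0.0882, -0.6339).
Then the next iterate is (a, b)₁ = (-0.4118, 0.8661).
Round to (-0.4118, 0.8661) and repeat: F = (-1.074089, -0.238247), J = [[1.036809, -4.008141], [-4.233971, 0.698480]].
Δ = (-0.1050, -0.2951), so (a, b)₂ = (-0.5168, 0.5710).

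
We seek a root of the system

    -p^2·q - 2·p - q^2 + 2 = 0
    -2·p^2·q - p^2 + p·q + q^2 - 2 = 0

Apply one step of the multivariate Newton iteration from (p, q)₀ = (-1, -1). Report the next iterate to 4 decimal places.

At (-1, -1): F = (4.0000, 1.0000).
Jacobian J = [[-2·p·q - 2, -p^2 - 2·q], [-4·p·q - 2·p + q, -2·p^2 + p + 2·q]].
At the point, J = [[-4.0000, 1.0000], [-3.0000, -5.0000]] (det J = 23.0000).
Solving J·Δ = −F gives Δ = (0.9130, -0.3478).
Then the next iterate is (p, q)₁ = (-0.0870, -1.3478).

(-0.0870, -1.3478)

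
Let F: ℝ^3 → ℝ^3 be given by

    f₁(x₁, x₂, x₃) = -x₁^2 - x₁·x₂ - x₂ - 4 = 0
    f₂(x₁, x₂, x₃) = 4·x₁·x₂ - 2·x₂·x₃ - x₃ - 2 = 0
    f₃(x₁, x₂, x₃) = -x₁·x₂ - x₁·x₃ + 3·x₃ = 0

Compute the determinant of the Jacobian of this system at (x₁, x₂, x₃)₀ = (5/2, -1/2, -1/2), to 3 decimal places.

J = [[-2·x₁ - x₂, -x₁ - 1, 0], [4·x₂, 4·x₁ - 2·x₃, -2·x₂ - 1], [-x₂ - x₃, -x₁, -x₁ + 3]].
At the point, J = [[-4.500, -3.500, 0.000], [-2.000, 11.000, 0.000], [1.000, -2.500, 0.500]].
det J = -28.250.

-28.250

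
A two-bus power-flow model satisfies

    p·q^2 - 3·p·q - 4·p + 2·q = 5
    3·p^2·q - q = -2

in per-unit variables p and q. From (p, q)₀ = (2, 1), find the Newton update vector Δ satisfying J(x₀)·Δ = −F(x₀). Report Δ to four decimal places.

At (2, 1): F = (-15.0000, 13.0000).
Jacobian J = [[q^2 - 3·q - 4, 2·p·q - 3·p + 2], [6·p·q, 3·p^2 - 1]].
At the point, J = [[-6.0000, 0.0000], [12.0000, 11.0000]] (det J = -66.0000).
Solving J·Δ = −F gives Δ = (-2.5000, 1.5455).

(-2.5000, 1.5455)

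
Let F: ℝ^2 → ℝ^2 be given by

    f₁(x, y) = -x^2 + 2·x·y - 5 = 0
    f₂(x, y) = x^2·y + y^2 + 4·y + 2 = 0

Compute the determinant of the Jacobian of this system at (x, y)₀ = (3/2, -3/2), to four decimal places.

-6.0000

J = [[-2·x + 2·y, 2·x], [2·x·y, x^2 + 2·y + 4]].
At the point, J = [[-6.0000, 3.0000], [-4.5000, 3.2500]].
det J = -6.0000.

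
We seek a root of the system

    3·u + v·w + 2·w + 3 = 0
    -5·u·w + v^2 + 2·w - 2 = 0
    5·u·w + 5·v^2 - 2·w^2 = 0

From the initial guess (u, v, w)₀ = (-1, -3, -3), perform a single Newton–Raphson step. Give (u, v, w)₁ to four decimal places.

(-0.1971, -1.6703, -1.5806)

At (-1, -3, -3): F = (3.0000, -14.0000, 42.0000).
Jacobian J = [[3, w, v + 2], [-5·w, 2·v, -5·u + 2], [5·w, 10·v, 5·u - 4·w]].
At the point, J = [[3.0000, -3.0000, -1.0000], [15.0000, -6.0000, 7.0000], [-15.0000, -30.0000, 7.0000]] (det J = 1674.0000).
Solving J·Δ = −F gives Δ = (0.8029, 1.3297, 1.4194).
Then the next iterate is (u, v, w)₁ = (-0.1971, -1.6703, -1.5806).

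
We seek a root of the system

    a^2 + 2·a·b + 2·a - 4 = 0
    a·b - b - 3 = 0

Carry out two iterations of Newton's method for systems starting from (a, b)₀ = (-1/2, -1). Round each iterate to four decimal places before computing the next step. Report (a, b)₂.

At (-1/2, -1): F = (-3.7500, -1.5000).
Jacobian J = [[2·a + 2·b + 2, 2·a], [b, a - 1]].
At the point, J = [[-1.0000, -1.0000], [-1.0000, -1.5000]] (det J = 0.5000).
Solving J·Δ = −F gives Δ = (-8.2500, 4.5000).
Then the next iterate is (a, b)₁ = (-8.7500, 3.5000).
Round to (-8.7500, 3.5000) and repeat: F = (-6.1875, -37.1250), J = [[-8.5000, -17.5000], [3.5000, -9.7500]].
Δ = (4.0892, -2.3398), so (a, b)₂ = (-4.6608, 1.1602).

(-4.6608, 1.1602)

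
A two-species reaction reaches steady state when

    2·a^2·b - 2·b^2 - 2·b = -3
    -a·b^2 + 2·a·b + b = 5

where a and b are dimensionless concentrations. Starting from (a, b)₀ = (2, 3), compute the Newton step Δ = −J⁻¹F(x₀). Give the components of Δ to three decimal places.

(-0.371, -0.984)

At (2, 3): F = (3.000, -8.000).
Jacobian J = [[4·a·b, 2·a^2 - 4·b - 2], [-b^2 + 2·b, -2·a·b + 2·a + 1]].
At the point, J = [[24.000, -6.000], [-3.000, -7.000]] (det J = -186.000).
Solving J·Δ = −F gives Δ = (-0.371, -0.984).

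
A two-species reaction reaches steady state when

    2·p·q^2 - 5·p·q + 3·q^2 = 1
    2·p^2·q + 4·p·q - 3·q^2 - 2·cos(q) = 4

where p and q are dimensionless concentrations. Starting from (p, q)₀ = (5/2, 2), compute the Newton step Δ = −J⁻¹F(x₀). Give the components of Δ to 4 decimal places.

(-0.8899, -0.3990)

At (5/2, 2): F = (6.0000, 29.832294).
Jacobian J = [[2·q^2 - 5·q, 4·p·q - 5·p + 6·q], [4·p·q + 4·q, 2·p^2 + 4·p - 6·q + 2·sin(q)]].
At the point, J = [[-2.0000, 19.5000], [28.0000, 12.318595]] (det J = -570.637190).
Solving J·Δ = −F gives Δ = (-0.8899, -0.3990).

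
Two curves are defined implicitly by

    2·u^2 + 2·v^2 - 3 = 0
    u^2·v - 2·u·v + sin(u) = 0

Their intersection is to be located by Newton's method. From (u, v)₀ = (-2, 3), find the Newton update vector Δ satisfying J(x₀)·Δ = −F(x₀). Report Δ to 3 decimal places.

(0.593, -1.521)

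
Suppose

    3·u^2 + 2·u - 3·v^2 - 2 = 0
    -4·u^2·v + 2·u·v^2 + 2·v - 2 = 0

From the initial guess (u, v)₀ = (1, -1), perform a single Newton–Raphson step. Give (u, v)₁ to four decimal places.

(0.8889, -0.8519)

At (1, -1): F = (0.0000, 2.0000).
Jacobian J = [[6·u + 2, -6·v], [-8·u·v + 2·v^2, -4·u^2 + 4·u·v + 2]].
At the point, J = [[8.0000, 6.0000], [10.0000, -6.0000]] (det J = -108.0000).
Solving J·Δ = −F gives Δ = (-0.1111, 0.1481).
Then the next iterate is (u, v)₁ = (0.8889, -0.8519).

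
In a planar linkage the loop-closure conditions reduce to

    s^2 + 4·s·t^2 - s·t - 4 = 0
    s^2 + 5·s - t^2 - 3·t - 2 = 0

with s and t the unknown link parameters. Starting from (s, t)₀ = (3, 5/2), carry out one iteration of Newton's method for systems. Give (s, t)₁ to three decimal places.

(1.772, 1.842)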